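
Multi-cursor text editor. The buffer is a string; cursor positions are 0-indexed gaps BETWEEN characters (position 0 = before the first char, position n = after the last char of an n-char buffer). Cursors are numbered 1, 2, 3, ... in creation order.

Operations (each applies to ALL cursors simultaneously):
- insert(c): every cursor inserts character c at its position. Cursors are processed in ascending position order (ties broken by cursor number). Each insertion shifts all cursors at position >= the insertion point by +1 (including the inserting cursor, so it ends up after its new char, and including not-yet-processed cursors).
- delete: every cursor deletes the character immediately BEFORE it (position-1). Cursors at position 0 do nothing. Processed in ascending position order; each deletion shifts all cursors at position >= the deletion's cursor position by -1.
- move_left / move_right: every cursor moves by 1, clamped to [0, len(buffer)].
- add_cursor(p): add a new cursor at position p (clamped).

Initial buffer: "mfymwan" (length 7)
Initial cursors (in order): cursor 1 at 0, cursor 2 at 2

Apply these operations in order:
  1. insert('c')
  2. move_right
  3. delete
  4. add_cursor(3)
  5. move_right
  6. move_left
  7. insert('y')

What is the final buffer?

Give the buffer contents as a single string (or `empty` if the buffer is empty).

Answer: cyfcyymwan

Derivation:
After op 1 (insert('c')): buffer="cmfcymwan" (len 9), cursors c1@1 c2@4, authorship 1..2.....
After op 2 (move_right): buffer="cmfcymwan" (len 9), cursors c1@2 c2@5, authorship 1..2.....
After op 3 (delete): buffer="cfcmwan" (len 7), cursors c1@1 c2@3, authorship 1.2....
After op 4 (add_cursor(3)): buffer="cfcmwan" (len 7), cursors c1@1 c2@3 c3@3, authorship 1.2....
After op 5 (move_right): buffer="cfcmwan" (len 7), cursors c1@2 c2@4 c3@4, authorship 1.2....
After op 6 (move_left): buffer="cfcmwan" (len 7), cursors c1@1 c2@3 c3@3, authorship 1.2....
After op 7 (insert('y')): buffer="cyfcyymwan" (len 10), cursors c1@2 c2@6 c3@6, authorship 11.223....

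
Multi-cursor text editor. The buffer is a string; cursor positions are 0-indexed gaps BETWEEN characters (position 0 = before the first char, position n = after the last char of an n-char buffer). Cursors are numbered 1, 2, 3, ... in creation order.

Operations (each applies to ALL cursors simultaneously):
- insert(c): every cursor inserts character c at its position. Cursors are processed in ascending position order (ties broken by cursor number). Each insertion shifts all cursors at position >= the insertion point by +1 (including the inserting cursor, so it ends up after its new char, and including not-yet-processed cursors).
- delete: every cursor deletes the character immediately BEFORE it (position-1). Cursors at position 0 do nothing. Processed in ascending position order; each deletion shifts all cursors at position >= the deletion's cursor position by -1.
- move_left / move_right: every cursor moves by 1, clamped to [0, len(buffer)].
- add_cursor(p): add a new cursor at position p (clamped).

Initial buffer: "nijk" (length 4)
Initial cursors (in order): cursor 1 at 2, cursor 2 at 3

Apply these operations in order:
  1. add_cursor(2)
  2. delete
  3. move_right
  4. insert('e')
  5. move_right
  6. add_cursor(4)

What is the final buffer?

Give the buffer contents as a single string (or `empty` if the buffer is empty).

After op 1 (add_cursor(2)): buffer="nijk" (len 4), cursors c1@2 c3@2 c2@3, authorship ....
After op 2 (delete): buffer="k" (len 1), cursors c1@0 c2@0 c3@0, authorship .
After op 3 (move_right): buffer="k" (len 1), cursors c1@1 c2@1 c3@1, authorship .
After op 4 (insert('e')): buffer="keee" (len 4), cursors c1@4 c2@4 c3@4, authorship .123
After op 5 (move_right): buffer="keee" (len 4), cursors c1@4 c2@4 c3@4, authorship .123
After op 6 (add_cursor(4)): buffer="keee" (len 4), cursors c1@4 c2@4 c3@4 c4@4, authorship .123

Answer: keee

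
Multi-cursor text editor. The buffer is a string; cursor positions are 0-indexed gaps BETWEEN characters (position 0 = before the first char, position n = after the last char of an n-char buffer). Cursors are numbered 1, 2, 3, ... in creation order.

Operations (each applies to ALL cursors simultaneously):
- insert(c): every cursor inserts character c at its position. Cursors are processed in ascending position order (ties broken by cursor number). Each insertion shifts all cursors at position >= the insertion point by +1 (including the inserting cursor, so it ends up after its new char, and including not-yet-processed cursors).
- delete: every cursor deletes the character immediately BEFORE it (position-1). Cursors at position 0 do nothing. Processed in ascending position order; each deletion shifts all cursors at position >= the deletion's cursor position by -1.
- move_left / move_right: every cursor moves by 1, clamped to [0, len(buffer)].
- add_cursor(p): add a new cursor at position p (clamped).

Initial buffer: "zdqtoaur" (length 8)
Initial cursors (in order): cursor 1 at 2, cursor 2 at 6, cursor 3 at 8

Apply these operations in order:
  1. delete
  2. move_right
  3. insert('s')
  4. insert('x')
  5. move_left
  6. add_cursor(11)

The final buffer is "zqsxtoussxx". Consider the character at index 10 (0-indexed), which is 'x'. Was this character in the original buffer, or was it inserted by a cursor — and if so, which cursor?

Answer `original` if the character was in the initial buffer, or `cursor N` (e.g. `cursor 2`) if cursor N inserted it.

Answer: cursor 3

Derivation:
After op 1 (delete): buffer="zqtou" (len 5), cursors c1@1 c2@4 c3@5, authorship .....
After op 2 (move_right): buffer="zqtou" (len 5), cursors c1@2 c2@5 c3@5, authorship .....
After op 3 (insert('s')): buffer="zqstouss" (len 8), cursors c1@3 c2@8 c3@8, authorship ..1...23
After op 4 (insert('x')): buffer="zqsxtoussxx" (len 11), cursors c1@4 c2@11 c3@11, authorship ..11...2323
After op 5 (move_left): buffer="zqsxtoussxx" (len 11), cursors c1@3 c2@10 c3@10, authorship ..11...2323
After op 6 (add_cursor(11)): buffer="zqsxtoussxx" (len 11), cursors c1@3 c2@10 c3@10 c4@11, authorship ..11...2323
Authorship (.=original, N=cursor N): . . 1 1 . . . 2 3 2 3
Index 10: author = 3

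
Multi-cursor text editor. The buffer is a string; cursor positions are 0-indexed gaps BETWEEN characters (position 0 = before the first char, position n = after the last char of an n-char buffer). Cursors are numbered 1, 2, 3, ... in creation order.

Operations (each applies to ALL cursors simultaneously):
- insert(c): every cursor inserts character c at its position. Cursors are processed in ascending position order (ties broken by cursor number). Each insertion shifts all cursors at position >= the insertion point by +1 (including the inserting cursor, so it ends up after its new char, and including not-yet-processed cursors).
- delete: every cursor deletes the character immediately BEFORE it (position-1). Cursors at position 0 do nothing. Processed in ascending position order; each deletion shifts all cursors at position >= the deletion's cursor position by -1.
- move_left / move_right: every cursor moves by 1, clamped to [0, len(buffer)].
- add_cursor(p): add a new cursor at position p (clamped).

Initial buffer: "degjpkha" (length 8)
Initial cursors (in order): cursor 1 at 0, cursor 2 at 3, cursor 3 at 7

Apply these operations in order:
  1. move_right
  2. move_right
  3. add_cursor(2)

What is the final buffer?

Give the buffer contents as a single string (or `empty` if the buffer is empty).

After op 1 (move_right): buffer="degjpkha" (len 8), cursors c1@1 c2@4 c3@8, authorship ........
After op 2 (move_right): buffer="degjpkha" (len 8), cursors c1@2 c2@5 c3@8, authorship ........
After op 3 (add_cursor(2)): buffer="degjpkha" (len 8), cursors c1@2 c4@2 c2@5 c3@8, authorship ........

Answer: degjpkha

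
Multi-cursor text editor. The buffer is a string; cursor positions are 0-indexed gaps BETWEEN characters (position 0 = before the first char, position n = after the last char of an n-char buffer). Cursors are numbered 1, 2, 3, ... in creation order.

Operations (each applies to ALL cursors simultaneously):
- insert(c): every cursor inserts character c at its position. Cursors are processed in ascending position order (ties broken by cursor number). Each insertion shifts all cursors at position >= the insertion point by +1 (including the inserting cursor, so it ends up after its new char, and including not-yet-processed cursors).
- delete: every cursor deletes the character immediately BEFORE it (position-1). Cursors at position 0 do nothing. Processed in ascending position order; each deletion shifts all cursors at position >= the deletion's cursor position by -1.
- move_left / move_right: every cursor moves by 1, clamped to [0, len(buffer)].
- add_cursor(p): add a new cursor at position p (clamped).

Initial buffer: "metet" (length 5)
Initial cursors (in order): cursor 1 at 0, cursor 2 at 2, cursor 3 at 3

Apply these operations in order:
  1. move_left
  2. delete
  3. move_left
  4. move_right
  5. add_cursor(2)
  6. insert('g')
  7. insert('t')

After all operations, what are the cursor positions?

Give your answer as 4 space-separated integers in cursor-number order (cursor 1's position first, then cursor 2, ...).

Answer: 7 7 7 10

Derivation:
After op 1 (move_left): buffer="metet" (len 5), cursors c1@0 c2@1 c3@2, authorship .....
After op 2 (delete): buffer="tet" (len 3), cursors c1@0 c2@0 c3@0, authorship ...
After op 3 (move_left): buffer="tet" (len 3), cursors c1@0 c2@0 c3@0, authorship ...
After op 4 (move_right): buffer="tet" (len 3), cursors c1@1 c2@1 c3@1, authorship ...
After op 5 (add_cursor(2)): buffer="tet" (len 3), cursors c1@1 c2@1 c3@1 c4@2, authorship ...
After op 6 (insert('g')): buffer="tgggegt" (len 7), cursors c1@4 c2@4 c3@4 c4@6, authorship .123.4.
After op 7 (insert('t')): buffer="tgggtttegtt" (len 11), cursors c1@7 c2@7 c3@7 c4@10, authorship .123123.44.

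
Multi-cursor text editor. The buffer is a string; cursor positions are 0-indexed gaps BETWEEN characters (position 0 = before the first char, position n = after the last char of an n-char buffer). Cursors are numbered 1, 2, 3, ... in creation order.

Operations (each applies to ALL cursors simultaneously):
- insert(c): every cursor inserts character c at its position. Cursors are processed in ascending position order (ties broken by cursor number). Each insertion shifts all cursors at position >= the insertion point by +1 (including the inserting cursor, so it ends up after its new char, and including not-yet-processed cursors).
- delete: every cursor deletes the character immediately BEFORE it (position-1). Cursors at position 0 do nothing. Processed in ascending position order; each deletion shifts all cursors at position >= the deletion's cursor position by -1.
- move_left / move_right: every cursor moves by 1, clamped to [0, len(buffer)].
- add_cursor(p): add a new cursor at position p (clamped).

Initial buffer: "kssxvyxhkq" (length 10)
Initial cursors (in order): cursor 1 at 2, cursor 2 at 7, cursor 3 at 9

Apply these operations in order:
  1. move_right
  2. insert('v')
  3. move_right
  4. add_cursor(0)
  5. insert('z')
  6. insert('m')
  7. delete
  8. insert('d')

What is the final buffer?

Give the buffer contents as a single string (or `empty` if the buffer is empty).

Answer: zdkssvxzdvyxhvkzdqvzd

Derivation:
After op 1 (move_right): buffer="kssxvyxhkq" (len 10), cursors c1@3 c2@8 c3@10, authorship ..........
After op 2 (insert('v')): buffer="kssvxvyxhvkqv" (len 13), cursors c1@4 c2@10 c3@13, authorship ...1.....2..3
After op 3 (move_right): buffer="kssvxvyxhvkqv" (len 13), cursors c1@5 c2@11 c3@13, authorship ...1.....2..3
After op 4 (add_cursor(0)): buffer="kssvxvyxhvkqv" (len 13), cursors c4@0 c1@5 c2@11 c3@13, authorship ...1.....2..3
After op 5 (insert('z')): buffer="zkssvxzvyxhvkzqvz" (len 17), cursors c4@1 c1@7 c2@14 c3@17, authorship 4...1.1....2.2.33
After op 6 (insert('m')): buffer="zmkssvxzmvyxhvkzmqvzm" (len 21), cursors c4@2 c1@9 c2@17 c3@21, authorship 44...1.11....2.22.333
After op 7 (delete): buffer="zkssvxzvyxhvkzqvz" (len 17), cursors c4@1 c1@7 c2@14 c3@17, authorship 4...1.1....2.2.33
After op 8 (insert('d')): buffer="zdkssvxzdvyxhvkzdqvzd" (len 21), cursors c4@2 c1@9 c2@17 c3@21, authorship 44...1.11....2.22.333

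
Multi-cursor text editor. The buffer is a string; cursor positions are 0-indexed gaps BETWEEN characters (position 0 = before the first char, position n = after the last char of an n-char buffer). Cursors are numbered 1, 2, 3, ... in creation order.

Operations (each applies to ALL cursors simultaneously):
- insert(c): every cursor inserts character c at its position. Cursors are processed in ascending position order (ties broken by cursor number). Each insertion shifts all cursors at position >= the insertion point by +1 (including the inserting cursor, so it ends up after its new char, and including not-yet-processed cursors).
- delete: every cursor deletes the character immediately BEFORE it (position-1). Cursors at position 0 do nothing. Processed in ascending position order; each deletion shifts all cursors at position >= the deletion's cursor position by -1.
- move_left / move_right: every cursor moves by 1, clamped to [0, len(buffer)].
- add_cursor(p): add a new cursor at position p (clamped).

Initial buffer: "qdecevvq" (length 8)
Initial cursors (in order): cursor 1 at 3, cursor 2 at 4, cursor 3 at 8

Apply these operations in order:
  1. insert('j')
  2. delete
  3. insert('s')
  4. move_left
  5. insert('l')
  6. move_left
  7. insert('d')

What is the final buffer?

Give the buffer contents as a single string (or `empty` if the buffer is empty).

Answer: qdedlscdlsevvqdls

Derivation:
After op 1 (insert('j')): buffer="qdejcjevvqj" (len 11), cursors c1@4 c2@6 c3@11, authorship ...1.2....3
After op 2 (delete): buffer="qdecevvq" (len 8), cursors c1@3 c2@4 c3@8, authorship ........
After op 3 (insert('s')): buffer="qdescsevvqs" (len 11), cursors c1@4 c2@6 c3@11, authorship ...1.2....3
After op 4 (move_left): buffer="qdescsevvqs" (len 11), cursors c1@3 c2@5 c3@10, authorship ...1.2....3
After op 5 (insert('l')): buffer="qdelsclsevvqls" (len 14), cursors c1@4 c2@7 c3@13, authorship ...11.22....33
After op 6 (move_left): buffer="qdelsclsevvqls" (len 14), cursors c1@3 c2@6 c3@12, authorship ...11.22....33
After op 7 (insert('d')): buffer="qdedlscdlsevvqdls" (len 17), cursors c1@4 c2@8 c3@15, authorship ...111.222....333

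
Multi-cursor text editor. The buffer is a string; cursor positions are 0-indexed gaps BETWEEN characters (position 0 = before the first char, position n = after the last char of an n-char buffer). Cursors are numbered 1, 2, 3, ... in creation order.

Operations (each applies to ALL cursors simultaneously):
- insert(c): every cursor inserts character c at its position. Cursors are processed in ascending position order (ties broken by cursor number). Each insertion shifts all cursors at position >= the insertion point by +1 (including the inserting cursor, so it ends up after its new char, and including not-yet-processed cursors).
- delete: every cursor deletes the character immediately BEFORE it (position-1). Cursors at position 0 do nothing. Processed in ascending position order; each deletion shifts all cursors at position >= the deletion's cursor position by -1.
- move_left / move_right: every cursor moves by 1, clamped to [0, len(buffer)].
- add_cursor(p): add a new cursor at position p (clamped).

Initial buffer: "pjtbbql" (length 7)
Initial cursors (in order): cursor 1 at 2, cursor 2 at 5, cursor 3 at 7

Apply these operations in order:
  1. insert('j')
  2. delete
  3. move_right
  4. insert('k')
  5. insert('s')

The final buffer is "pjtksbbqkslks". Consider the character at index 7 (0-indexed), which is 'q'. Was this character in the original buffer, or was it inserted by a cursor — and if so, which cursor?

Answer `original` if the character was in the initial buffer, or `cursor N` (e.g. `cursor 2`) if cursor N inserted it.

After op 1 (insert('j')): buffer="pjjtbbjqlj" (len 10), cursors c1@3 c2@7 c3@10, authorship ..1...2..3
After op 2 (delete): buffer="pjtbbql" (len 7), cursors c1@2 c2@5 c3@7, authorship .......
After op 3 (move_right): buffer="pjtbbql" (len 7), cursors c1@3 c2@6 c3@7, authorship .......
After op 4 (insert('k')): buffer="pjtkbbqklk" (len 10), cursors c1@4 c2@8 c3@10, authorship ...1...2.3
After op 5 (insert('s')): buffer="pjtksbbqkslks" (len 13), cursors c1@5 c2@10 c3@13, authorship ...11...22.33
Authorship (.=original, N=cursor N): . . . 1 1 . . . 2 2 . 3 3
Index 7: author = original

Answer: original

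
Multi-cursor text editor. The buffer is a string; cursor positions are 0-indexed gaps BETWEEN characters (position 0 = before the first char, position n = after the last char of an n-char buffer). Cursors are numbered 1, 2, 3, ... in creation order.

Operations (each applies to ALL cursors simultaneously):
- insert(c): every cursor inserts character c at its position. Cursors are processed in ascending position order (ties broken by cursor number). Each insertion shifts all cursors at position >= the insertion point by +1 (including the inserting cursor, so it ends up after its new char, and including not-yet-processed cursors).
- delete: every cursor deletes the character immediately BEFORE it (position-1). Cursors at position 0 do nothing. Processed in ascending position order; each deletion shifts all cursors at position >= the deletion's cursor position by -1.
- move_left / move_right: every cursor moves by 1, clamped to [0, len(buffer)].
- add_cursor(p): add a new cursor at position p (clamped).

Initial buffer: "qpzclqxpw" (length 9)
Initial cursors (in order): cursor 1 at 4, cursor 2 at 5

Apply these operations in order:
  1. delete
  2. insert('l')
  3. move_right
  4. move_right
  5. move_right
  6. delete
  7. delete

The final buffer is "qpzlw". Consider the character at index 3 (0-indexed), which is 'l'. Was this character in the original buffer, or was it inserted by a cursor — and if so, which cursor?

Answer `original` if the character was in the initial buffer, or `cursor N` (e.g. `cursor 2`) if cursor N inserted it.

After op 1 (delete): buffer="qpzqxpw" (len 7), cursors c1@3 c2@3, authorship .......
After op 2 (insert('l')): buffer="qpzllqxpw" (len 9), cursors c1@5 c2@5, authorship ...12....
After op 3 (move_right): buffer="qpzllqxpw" (len 9), cursors c1@6 c2@6, authorship ...12....
After op 4 (move_right): buffer="qpzllqxpw" (len 9), cursors c1@7 c2@7, authorship ...12....
After op 5 (move_right): buffer="qpzllqxpw" (len 9), cursors c1@8 c2@8, authorship ...12....
After op 6 (delete): buffer="qpzllqw" (len 7), cursors c1@6 c2@6, authorship ...12..
After op 7 (delete): buffer="qpzlw" (len 5), cursors c1@4 c2@4, authorship ...1.
Authorship (.=original, N=cursor N): . . . 1 .
Index 3: author = 1

Answer: cursor 1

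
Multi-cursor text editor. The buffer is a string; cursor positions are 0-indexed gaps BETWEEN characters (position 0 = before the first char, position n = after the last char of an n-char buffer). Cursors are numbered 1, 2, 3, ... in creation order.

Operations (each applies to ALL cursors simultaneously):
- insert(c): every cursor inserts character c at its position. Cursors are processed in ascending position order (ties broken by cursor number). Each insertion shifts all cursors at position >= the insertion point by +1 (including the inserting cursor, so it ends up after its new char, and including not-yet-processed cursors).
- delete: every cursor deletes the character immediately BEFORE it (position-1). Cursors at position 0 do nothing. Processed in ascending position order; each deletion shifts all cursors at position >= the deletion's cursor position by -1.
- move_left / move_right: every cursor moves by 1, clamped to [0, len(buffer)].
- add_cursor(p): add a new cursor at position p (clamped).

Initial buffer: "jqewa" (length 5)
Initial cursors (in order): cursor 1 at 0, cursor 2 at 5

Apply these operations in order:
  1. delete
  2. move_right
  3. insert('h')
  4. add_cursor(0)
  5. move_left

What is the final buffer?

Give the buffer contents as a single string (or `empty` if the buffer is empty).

Answer: jhqewh

Derivation:
After op 1 (delete): buffer="jqew" (len 4), cursors c1@0 c2@4, authorship ....
After op 2 (move_right): buffer="jqew" (len 4), cursors c1@1 c2@4, authorship ....
After op 3 (insert('h')): buffer="jhqewh" (len 6), cursors c1@2 c2@6, authorship .1...2
After op 4 (add_cursor(0)): buffer="jhqewh" (len 6), cursors c3@0 c1@2 c2@6, authorship .1...2
After op 5 (move_left): buffer="jhqewh" (len 6), cursors c3@0 c1@1 c2@5, authorship .1...2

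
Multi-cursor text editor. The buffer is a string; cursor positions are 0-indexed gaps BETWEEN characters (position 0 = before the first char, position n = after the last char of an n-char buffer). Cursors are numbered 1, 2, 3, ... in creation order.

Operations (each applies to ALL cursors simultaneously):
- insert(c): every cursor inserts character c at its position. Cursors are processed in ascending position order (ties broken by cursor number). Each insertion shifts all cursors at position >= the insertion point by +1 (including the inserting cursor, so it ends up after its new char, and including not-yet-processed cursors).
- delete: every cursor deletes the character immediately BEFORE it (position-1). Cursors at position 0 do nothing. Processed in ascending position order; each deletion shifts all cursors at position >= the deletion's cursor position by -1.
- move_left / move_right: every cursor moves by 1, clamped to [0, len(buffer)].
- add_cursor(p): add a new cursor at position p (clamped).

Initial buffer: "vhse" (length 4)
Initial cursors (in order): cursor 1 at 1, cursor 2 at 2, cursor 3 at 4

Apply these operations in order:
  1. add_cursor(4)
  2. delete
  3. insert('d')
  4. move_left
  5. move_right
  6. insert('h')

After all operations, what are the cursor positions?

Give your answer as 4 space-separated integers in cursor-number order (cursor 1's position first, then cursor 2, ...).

After op 1 (add_cursor(4)): buffer="vhse" (len 4), cursors c1@1 c2@2 c3@4 c4@4, authorship ....
After op 2 (delete): buffer="" (len 0), cursors c1@0 c2@0 c3@0 c4@0, authorship 
After op 3 (insert('d')): buffer="dddd" (len 4), cursors c1@4 c2@4 c3@4 c4@4, authorship 1234
After op 4 (move_left): buffer="dddd" (len 4), cursors c1@3 c2@3 c3@3 c4@3, authorship 1234
After op 5 (move_right): buffer="dddd" (len 4), cursors c1@4 c2@4 c3@4 c4@4, authorship 1234
After op 6 (insert('h')): buffer="ddddhhhh" (len 8), cursors c1@8 c2@8 c3@8 c4@8, authorship 12341234

Answer: 8 8 8 8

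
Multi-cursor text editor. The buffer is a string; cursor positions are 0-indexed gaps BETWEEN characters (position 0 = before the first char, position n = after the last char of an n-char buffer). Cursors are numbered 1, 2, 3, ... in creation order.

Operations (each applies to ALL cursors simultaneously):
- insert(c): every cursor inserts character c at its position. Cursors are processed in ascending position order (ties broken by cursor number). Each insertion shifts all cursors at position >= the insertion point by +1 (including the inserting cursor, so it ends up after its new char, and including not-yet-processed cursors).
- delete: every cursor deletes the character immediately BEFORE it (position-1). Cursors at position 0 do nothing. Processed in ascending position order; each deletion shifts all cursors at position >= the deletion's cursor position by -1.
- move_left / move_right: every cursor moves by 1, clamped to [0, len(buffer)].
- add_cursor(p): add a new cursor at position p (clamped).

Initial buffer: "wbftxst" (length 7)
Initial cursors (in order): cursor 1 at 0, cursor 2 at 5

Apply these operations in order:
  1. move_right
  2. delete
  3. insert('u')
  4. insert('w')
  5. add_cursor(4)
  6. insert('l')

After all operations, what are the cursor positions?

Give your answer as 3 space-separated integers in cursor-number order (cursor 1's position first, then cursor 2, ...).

After op 1 (move_right): buffer="wbftxst" (len 7), cursors c1@1 c2@6, authorship .......
After op 2 (delete): buffer="bftxt" (len 5), cursors c1@0 c2@4, authorship .....
After op 3 (insert('u')): buffer="ubftxut" (len 7), cursors c1@1 c2@6, authorship 1....2.
After op 4 (insert('w')): buffer="uwbftxuwt" (len 9), cursors c1@2 c2@8, authorship 11....22.
After op 5 (add_cursor(4)): buffer="uwbftxuwt" (len 9), cursors c1@2 c3@4 c2@8, authorship 11....22.
After op 6 (insert('l')): buffer="uwlbfltxuwlt" (len 12), cursors c1@3 c3@6 c2@11, authorship 111..3..222.

Answer: 3 11 6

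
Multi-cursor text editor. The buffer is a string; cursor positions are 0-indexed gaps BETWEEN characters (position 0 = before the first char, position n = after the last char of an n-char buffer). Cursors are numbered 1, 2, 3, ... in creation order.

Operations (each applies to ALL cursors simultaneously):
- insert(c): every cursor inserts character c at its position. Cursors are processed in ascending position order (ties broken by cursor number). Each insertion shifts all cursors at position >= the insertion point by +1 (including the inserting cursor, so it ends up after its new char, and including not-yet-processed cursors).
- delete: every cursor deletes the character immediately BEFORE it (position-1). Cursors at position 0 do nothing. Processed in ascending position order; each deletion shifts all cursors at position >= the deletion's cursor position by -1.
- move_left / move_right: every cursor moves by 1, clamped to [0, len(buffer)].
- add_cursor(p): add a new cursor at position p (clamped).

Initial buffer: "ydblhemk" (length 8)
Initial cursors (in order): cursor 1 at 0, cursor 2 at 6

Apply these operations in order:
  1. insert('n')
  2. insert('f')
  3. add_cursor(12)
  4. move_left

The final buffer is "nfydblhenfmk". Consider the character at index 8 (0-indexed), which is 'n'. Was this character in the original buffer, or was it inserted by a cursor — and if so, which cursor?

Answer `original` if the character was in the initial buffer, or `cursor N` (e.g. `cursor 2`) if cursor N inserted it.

After op 1 (insert('n')): buffer="nydblhenmk" (len 10), cursors c1@1 c2@8, authorship 1......2..
After op 2 (insert('f')): buffer="nfydblhenfmk" (len 12), cursors c1@2 c2@10, authorship 11......22..
After op 3 (add_cursor(12)): buffer="nfydblhenfmk" (len 12), cursors c1@2 c2@10 c3@12, authorship 11......22..
After op 4 (move_left): buffer="nfydblhenfmk" (len 12), cursors c1@1 c2@9 c3@11, authorship 11......22..
Authorship (.=original, N=cursor N): 1 1 . . . . . . 2 2 . .
Index 8: author = 2

Answer: cursor 2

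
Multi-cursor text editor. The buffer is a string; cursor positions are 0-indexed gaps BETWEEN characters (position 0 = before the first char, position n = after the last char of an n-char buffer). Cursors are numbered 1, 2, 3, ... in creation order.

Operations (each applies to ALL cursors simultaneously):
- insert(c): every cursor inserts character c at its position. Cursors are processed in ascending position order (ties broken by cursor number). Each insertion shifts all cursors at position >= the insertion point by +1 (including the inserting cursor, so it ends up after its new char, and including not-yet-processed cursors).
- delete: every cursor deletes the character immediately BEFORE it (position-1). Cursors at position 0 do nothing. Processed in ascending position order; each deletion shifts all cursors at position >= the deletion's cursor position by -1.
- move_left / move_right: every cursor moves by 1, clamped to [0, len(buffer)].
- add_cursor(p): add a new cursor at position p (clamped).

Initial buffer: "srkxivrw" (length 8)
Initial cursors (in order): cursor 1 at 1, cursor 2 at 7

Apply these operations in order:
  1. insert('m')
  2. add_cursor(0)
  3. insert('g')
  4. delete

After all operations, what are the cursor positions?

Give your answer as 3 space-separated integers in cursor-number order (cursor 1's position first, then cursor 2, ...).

Answer: 2 9 0

Derivation:
After op 1 (insert('m')): buffer="smrkxivrmw" (len 10), cursors c1@2 c2@9, authorship .1......2.
After op 2 (add_cursor(0)): buffer="smrkxivrmw" (len 10), cursors c3@0 c1@2 c2@9, authorship .1......2.
After op 3 (insert('g')): buffer="gsmgrkxivrmgw" (len 13), cursors c3@1 c1@4 c2@12, authorship 3.11......22.
After op 4 (delete): buffer="smrkxivrmw" (len 10), cursors c3@0 c1@2 c2@9, authorship .1......2.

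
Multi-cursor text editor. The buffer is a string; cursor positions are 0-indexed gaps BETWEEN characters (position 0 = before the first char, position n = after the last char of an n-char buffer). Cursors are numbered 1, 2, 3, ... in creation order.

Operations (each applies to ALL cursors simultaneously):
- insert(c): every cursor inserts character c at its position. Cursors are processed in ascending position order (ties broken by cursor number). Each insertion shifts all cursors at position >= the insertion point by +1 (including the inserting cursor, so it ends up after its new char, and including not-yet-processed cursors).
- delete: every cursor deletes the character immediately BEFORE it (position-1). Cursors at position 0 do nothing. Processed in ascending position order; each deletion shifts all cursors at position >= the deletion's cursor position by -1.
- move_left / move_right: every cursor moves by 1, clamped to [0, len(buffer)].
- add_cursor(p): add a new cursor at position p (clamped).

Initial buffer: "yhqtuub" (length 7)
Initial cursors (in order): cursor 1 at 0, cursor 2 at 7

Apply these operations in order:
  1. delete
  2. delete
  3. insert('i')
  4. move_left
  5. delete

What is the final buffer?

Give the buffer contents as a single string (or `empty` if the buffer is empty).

After op 1 (delete): buffer="yhqtuu" (len 6), cursors c1@0 c2@6, authorship ......
After op 2 (delete): buffer="yhqtu" (len 5), cursors c1@0 c2@5, authorship .....
After op 3 (insert('i')): buffer="iyhqtui" (len 7), cursors c1@1 c2@7, authorship 1.....2
After op 4 (move_left): buffer="iyhqtui" (len 7), cursors c1@0 c2@6, authorship 1.....2
After op 5 (delete): buffer="iyhqti" (len 6), cursors c1@0 c2@5, authorship 1....2

Answer: iyhqti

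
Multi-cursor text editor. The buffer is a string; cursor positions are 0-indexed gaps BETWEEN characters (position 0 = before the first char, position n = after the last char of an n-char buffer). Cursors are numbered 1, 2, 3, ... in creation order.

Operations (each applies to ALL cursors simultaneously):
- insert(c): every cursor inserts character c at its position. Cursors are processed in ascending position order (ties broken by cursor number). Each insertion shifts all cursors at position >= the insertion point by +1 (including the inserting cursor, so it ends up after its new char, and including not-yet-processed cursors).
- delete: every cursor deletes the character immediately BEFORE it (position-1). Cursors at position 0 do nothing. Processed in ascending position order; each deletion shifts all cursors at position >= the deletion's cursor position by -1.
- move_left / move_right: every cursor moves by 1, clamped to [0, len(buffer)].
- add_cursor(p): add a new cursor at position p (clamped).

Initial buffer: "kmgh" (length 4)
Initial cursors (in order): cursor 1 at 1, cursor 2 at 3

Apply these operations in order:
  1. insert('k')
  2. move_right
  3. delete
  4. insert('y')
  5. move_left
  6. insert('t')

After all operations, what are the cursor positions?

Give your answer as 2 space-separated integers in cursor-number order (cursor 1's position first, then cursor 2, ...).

After op 1 (insert('k')): buffer="kkmgkh" (len 6), cursors c1@2 c2@5, authorship .1..2.
After op 2 (move_right): buffer="kkmgkh" (len 6), cursors c1@3 c2@6, authorship .1..2.
After op 3 (delete): buffer="kkgk" (len 4), cursors c1@2 c2@4, authorship .1.2
After op 4 (insert('y')): buffer="kkygky" (len 6), cursors c1@3 c2@6, authorship .11.22
After op 5 (move_left): buffer="kkygky" (len 6), cursors c1@2 c2@5, authorship .11.22
After op 6 (insert('t')): buffer="kktygkty" (len 8), cursors c1@3 c2@7, authorship .111.222

Answer: 3 7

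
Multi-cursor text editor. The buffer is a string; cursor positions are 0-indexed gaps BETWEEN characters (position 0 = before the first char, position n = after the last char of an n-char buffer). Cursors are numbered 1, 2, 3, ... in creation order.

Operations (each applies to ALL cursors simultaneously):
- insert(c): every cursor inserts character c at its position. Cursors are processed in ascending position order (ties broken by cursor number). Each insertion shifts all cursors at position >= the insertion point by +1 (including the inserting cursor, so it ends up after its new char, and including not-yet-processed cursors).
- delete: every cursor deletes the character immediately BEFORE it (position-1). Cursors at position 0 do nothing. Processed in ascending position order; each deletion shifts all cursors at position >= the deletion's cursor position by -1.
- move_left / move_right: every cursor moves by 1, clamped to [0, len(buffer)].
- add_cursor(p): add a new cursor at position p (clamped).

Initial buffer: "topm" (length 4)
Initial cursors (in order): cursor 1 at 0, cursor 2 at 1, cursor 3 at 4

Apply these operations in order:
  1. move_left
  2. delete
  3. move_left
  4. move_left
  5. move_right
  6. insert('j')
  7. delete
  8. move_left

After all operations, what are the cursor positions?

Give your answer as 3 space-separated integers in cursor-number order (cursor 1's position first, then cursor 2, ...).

After op 1 (move_left): buffer="topm" (len 4), cursors c1@0 c2@0 c3@3, authorship ....
After op 2 (delete): buffer="tom" (len 3), cursors c1@0 c2@0 c3@2, authorship ...
After op 3 (move_left): buffer="tom" (len 3), cursors c1@0 c2@0 c3@1, authorship ...
After op 4 (move_left): buffer="tom" (len 3), cursors c1@0 c2@0 c3@0, authorship ...
After op 5 (move_right): buffer="tom" (len 3), cursors c1@1 c2@1 c3@1, authorship ...
After op 6 (insert('j')): buffer="tjjjom" (len 6), cursors c1@4 c2@4 c3@4, authorship .123..
After op 7 (delete): buffer="tom" (len 3), cursors c1@1 c2@1 c3@1, authorship ...
After op 8 (move_left): buffer="tom" (len 3), cursors c1@0 c2@0 c3@0, authorship ...

Answer: 0 0 0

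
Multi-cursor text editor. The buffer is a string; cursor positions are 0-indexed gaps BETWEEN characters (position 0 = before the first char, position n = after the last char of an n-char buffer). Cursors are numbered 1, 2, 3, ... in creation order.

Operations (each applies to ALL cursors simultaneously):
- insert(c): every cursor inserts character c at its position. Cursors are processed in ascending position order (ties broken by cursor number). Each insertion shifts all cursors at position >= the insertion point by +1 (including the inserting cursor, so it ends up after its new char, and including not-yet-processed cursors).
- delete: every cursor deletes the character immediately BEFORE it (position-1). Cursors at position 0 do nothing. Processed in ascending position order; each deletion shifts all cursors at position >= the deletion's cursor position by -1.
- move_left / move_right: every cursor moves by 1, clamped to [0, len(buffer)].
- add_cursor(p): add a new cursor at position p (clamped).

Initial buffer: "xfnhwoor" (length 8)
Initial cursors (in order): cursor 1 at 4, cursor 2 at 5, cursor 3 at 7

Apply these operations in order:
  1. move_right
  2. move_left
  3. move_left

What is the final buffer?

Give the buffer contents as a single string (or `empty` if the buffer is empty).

Answer: xfnhwoor

Derivation:
After op 1 (move_right): buffer="xfnhwoor" (len 8), cursors c1@5 c2@6 c3@8, authorship ........
After op 2 (move_left): buffer="xfnhwoor" (len 8), cursors c1@4 c2@5 c3@7, authorship ........
After op 3 (move_left): buffer="xfnhwoor" (len 8), cursors c1@3 c2@4 c3@6, authorship ........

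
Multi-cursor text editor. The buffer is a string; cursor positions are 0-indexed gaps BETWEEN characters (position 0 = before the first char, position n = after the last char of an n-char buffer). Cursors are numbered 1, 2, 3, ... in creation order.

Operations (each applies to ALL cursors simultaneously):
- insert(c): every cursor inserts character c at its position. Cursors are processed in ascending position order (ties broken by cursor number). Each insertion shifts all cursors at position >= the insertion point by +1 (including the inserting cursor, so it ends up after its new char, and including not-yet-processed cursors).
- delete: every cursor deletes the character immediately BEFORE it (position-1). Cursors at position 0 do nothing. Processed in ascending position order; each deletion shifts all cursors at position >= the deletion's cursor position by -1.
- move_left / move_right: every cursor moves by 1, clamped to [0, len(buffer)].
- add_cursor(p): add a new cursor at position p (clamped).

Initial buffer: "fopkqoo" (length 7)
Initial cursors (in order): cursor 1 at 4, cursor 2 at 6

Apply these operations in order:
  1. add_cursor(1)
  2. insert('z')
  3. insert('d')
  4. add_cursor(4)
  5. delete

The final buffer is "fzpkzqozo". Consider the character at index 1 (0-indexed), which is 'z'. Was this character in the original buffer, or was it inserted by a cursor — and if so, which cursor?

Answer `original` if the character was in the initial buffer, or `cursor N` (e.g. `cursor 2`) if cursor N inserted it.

Answer: cursor 3

Derivation:
After op 1 (add_cursor(1)): buffer="fopkqoo" (len 7), cursors c3@1 c1@4 c2@6, authorship .......
After op 2 (insert('z')): buffer="fzopkzqozo" (len 10), cursors c3@2 c1@6 c2@9, authorship .3...1..2.
After op 3 (insert('d')): buffer="fzdopkzdqozdo" (len 13), cursors c3@3 c1@8 c2@12, authorship .33...11..22.
After op 4 (add_cursor(4)): buffer="fzdopkzdqozdo" (len 13), cursors c3@3 c4@4 c1@8 c2@12, authorship .33...11..22.
After op 5 (delete): buffer="fzpkzqozo" (len 9), cursors c3@2 c4@2 c1@5 c2@8, authorship .3..1..2.
Authorship (.=original, N=cursor N): . 3 . . 1 . . 2 .
Index 1: author = 3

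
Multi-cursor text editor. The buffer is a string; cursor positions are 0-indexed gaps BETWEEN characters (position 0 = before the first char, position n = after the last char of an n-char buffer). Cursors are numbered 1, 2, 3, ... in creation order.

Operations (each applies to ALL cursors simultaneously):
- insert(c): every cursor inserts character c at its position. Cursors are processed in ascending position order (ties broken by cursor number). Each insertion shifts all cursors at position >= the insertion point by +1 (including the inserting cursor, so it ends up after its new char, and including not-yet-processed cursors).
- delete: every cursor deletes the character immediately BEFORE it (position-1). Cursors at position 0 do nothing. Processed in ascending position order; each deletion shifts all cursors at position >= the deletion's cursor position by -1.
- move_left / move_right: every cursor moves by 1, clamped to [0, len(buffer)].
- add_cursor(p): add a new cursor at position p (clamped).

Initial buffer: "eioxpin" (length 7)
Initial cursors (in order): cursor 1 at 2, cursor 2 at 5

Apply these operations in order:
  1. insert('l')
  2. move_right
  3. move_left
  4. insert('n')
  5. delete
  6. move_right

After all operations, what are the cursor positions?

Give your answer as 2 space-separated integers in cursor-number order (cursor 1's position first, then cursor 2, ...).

Answer: 4 8

Derivation:
After op 1 (insert('l')): buffer="eiloxplin" (len 9), cursors c1@3 c2@7, authorship ..1...2..
After op 2 (move_right): buffer="eiloxplin" (len 9), cursors c1@4 c2@8, authorship ..1...2..
After op 3 (move_left): buffer="eiloxplin" (len 9), cursors c1@3 c2@7, authorship ..1...2..
After op 4 (insert('n')): buffer="eilnoxplnin" (len 11), cursors c1@4 c2@9, authorship ..11...22..
After op 5 (delete): buffer="eiloxplin" (len 9), cursors c1@3 c2@7, authorship ..1...2..
After op 6 (move_right): buffer="eiloxplin" (len 9), cursors c1@4 c2@8, authorship ..1...2..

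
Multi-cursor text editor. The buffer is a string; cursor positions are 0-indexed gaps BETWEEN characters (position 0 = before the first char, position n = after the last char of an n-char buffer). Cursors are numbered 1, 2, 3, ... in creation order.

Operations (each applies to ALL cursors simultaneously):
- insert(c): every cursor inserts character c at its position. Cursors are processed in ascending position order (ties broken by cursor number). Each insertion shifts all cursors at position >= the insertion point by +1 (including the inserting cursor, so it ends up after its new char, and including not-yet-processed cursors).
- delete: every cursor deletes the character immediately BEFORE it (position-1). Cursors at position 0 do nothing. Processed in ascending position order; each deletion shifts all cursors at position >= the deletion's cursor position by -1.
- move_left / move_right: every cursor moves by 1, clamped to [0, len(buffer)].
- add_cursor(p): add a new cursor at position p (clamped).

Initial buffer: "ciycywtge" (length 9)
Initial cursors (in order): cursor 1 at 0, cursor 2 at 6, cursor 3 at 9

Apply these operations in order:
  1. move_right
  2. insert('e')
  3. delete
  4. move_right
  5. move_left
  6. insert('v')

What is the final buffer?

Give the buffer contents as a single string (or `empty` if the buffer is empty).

Answer: cviycywtvgve

Derivation:
After op 1 (move_right): buffer="ciycywtge" (len 9), cursors c1@1 c2@7 c3@9, authorship .........
After op 2 (insert('e')): buffer="ceiycywtegee" (len 12), cursors c1@2 c2@9 c3@12, authorship .1......2..3
After op 3 (delete): buffer="ciycywtge" (len 9), cursors c1@1 c2@7 c3@9, authorship .........
After op 4 (move_right): buffer="ciycywtge" (len 9), cursors c1@2 c2@8 c3@9, authorship .........
After op 5 (move_left): buffer="ciycywtge" (len 9), cursors c1@1 c2@7 c3@8, authorship .........
After op 6 (insert('v')): buffer="cviycywtvgve" (len 12), cursors c1@2 c2@9 c3@11, authorship .1......2.3.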